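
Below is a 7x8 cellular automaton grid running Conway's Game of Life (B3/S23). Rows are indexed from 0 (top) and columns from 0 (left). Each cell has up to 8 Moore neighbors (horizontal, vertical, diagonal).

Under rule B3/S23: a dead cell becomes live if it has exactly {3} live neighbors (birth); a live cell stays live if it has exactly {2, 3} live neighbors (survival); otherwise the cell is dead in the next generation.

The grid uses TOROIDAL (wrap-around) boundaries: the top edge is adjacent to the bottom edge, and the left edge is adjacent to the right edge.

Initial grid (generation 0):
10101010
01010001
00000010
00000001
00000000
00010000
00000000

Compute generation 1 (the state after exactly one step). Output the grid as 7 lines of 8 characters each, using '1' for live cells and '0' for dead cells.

Simulating step by step:
Generation 0 (given above): 10 live cells
Generation 1: 16 live cells
(generation 1 grid is the final answer)

Answer: 11110001
11110111
10000011
00000000
00000000
00000000
00010000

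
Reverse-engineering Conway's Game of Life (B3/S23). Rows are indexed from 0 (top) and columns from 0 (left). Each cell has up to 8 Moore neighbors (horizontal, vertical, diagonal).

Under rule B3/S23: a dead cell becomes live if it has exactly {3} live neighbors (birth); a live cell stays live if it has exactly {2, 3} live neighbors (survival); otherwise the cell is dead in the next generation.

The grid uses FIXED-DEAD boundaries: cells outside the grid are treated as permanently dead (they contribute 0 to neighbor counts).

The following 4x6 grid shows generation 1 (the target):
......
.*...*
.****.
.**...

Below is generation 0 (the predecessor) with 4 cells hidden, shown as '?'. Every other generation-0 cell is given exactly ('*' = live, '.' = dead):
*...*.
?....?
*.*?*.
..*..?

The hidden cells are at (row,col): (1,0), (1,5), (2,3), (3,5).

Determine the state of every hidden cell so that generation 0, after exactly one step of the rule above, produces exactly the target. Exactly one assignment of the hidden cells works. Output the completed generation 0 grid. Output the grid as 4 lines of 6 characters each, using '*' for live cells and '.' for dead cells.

Hidden generation-0 cells (in order): (1,0), (1,5), (2,3), (3,5).
A hidden cell only influences target cells in its own 3x3 neighborhood. Try each of the 2^4 = 16 assignments, step the completed generation 0 forward once under B3/S23, and compare with the target:
  (1,0)=. (1,5)=. (2,3)=. (3,5)=. -> step gives (1,3)='*' but target has '.' -> reject
  (1,0)=. (1,5)=. (2,3)=. (3,5)=* -> step gives (1,3)='*' but target has '.' -> reject
  (1,0)=. (1,5)=. (2,3)=* (3,5)=. -> step gives (1,4)='*' but target has '.' -> reject
  (1,0)=. (1,5)=. (2,3)=* (3,5)=* -> step gives (1,4)='*' but target has '.' -> reject
  (1,0)=. (1,5)=* (2,3)=. (3,5)=. -> step gives (1,3)='*' but target has '.' -> reject
  (1,0)=. (1,5)=* (2,3)=. (3,5)=* -> step gives (1,3)='*' but target has '.' -> reject
  (1,0)=. (1,5)=* (2,3)=* (3,5)=. -> step reproduces the target at every cell -> ACCEPT
  (1,0)=. (1,5)=* (2,3)=* (3,5)=* -> step gives (2,5)='*' but target has '.' -> reject
  (1,0)=* (1,5)=. (2,3)=. (3,5)=. -> step gives (1,0)='*' but target has '.' -> reject
  (1,0)=* (1,5)=. (2,3)=. (3,5)=* -> step gives (1,0)='*' but target has '.' -> reject
  (1,0)=* (1,5)=. (2,3)=* (3,5)=. -> step gives (1,0)='*' but target has '.' -> reject
  (1,0)=* (1,5)=. (2,3)=* (3,5)=* -> step gives (1,0)='*' but target has '.' -> reject
  (1,0)=* (1,5)=* (2,3)=. (3,5)=. -> step gives (1,0)='*' but target has '.' -> reject
  (1,0)=* (1,5)=* (2,3)=. (3,5)=* -> step gives (1,0)='*' but target has '.' -> reject
  (1,0)=* (1,5)=* (2,3)=* (3,5)=. -> step gives (1,0)='*' but target has '.' -> reject
  (1,0)=* (1,5)=* (2,3)=* (3,5)=* -> step gives (1,0)='*' but target has '.' -> reject
Unique solution: (1,0)=dead, (1,5)=live, (2,3)=live, (3,5)=dead.
Check: live-neighbor counts of every cell in the completed generation 0:
010112
232442
032322
132421
Applying B3/S23 to generation 0 with these counts gives:
......
.*...*
.****.
.**...
which matches the target exactly.

Answer: *...*.
.....*
*.***.
..*...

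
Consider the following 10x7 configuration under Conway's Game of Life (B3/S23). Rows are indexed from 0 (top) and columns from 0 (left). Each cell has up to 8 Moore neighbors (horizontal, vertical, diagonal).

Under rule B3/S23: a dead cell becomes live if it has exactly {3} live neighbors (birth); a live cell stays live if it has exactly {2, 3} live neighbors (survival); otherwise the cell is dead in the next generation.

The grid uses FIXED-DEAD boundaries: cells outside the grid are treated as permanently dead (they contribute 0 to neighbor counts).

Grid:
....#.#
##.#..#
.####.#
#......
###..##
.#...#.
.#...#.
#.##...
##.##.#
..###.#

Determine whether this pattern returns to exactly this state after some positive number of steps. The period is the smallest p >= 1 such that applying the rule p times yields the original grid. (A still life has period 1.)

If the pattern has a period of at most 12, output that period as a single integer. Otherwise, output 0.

Simulating and comparing each generation to the original:
Gen 0 (original, given above): 33 live cells
Gen 1: 26 live cells, differs from original
Gen 2: 25 live cells, differs from original
Gen 3: 32 live cells, differs from original
Gen 4: 22 live cells, differs from original
Gen 5: 24 live cells, differs from original
Gen 6: 17 live cells, differs from original
Gen 7: 13 live cells, differs from original
Gen 8: 11 live cells, differs from original
Gen 9: 13 live cells, differs from original
Gen 10: 15 live cells, differs from original
Gen 11: 16 live cells, differs from original
Gen 12: 17 live cells, differs from original
No period found within 12 steps.

Answer: 0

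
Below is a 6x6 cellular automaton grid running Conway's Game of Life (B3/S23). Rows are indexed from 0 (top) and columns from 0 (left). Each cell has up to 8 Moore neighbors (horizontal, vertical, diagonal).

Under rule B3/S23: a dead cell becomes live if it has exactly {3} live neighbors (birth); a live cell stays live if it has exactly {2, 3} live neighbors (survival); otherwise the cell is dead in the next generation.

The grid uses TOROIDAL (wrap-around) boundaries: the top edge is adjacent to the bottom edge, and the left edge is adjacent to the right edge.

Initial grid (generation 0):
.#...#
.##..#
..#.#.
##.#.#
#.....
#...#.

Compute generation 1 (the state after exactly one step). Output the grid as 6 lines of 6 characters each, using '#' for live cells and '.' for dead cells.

Simulating step by step:
Generation 0 (given above): 14 live cells
Generation 1: 19 live cells
(generation 1 grid is the final answer)

Answer: .##.##
.#####
....#.
######
....#.
##....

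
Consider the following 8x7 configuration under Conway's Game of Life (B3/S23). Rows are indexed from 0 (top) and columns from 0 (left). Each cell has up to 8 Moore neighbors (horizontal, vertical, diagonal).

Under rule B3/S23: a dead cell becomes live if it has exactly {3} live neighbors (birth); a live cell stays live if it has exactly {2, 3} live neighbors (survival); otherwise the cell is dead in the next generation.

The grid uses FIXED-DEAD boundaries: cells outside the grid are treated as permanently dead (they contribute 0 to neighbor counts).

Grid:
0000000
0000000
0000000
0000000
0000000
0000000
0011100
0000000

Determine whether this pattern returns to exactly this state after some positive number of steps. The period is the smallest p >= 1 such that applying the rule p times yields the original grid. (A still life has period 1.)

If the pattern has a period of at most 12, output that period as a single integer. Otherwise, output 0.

Simulating and comparing each generation to the original:
Gen 0 (original, given above): 3 live cells
Gen 1: 3 live cells, differs from original
Gen 2: 3 live cells, MATCHES original -> period = 2

Answer: 2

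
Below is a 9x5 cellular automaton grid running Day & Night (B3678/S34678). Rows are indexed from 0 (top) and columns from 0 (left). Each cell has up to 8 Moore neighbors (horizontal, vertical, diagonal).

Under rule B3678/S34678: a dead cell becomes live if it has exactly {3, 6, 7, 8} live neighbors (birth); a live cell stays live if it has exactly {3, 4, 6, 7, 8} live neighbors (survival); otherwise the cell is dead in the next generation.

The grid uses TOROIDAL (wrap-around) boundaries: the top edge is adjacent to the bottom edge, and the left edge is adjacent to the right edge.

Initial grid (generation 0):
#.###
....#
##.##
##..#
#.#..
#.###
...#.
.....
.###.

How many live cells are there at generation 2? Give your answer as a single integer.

Answer: 26

Derivation:
Simulating step by step:
Generation 0 (given above): 22 live cells
Generation 1: 24 live cells
#.#.#
#..##
####.
#....
.##.#
..###
..##.
...#.
####.
Generation 2: 26 live cells
.####
.#..#
#####
##...
.##.#
#..##
..#..
..##.
####.
Population at generation 2: 26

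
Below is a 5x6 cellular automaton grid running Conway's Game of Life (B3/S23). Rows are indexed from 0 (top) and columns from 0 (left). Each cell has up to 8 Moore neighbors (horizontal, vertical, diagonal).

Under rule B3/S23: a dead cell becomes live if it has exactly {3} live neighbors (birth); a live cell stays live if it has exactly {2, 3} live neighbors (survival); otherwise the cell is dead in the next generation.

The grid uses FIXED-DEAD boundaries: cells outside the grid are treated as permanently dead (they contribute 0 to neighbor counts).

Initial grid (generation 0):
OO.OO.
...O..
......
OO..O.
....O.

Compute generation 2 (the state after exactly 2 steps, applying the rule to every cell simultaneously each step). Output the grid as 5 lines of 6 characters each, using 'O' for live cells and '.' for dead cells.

Simulating step by step:
Generation 0 (given above): 9 live cells
Generation 1: 6 live cells
..OOO.
..OOO.
......
......
......
Generation 2: 5 live cells
(generation 2 grid is the final answer)

Answer: ..O.O.
..O.O.
...O..
......
......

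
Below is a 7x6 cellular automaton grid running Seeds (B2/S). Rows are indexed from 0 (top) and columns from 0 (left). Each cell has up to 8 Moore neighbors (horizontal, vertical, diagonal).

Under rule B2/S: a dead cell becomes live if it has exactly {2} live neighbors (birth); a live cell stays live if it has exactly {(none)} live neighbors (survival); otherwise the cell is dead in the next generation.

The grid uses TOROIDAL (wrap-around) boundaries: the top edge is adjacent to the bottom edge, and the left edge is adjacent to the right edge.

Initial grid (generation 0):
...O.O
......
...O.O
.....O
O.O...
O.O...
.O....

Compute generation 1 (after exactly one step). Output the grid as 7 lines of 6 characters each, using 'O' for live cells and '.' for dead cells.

Answer: O.O.O.
O.OO.O
O.....
.OOO..
...O..
...O.O
...OOO

Derivation:
Simulating step by step:
Generation 0 (given above): 10 live cells
Generation 1: 17 live cells
(generation 1 grid is the final answer)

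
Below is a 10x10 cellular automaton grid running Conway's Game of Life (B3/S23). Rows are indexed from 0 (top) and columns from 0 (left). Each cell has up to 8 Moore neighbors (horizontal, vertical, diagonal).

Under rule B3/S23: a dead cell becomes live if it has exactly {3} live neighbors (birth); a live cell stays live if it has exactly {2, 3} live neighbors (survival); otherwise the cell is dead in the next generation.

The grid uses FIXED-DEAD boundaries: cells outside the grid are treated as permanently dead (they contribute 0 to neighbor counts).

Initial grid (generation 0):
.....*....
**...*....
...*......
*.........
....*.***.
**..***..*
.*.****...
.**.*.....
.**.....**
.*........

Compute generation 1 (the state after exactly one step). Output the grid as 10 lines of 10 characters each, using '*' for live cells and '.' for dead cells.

Answer: ..........
....*.....
**........
.......*..
**..*.***.
***.....*.
......*...
*...*.....
*..*......
.**.......

Derivation:
Simulating step by step:
Generation 0 (given above): 29 live cells
Generation 1: 21 live cells
(generation 1 grid is the final answer)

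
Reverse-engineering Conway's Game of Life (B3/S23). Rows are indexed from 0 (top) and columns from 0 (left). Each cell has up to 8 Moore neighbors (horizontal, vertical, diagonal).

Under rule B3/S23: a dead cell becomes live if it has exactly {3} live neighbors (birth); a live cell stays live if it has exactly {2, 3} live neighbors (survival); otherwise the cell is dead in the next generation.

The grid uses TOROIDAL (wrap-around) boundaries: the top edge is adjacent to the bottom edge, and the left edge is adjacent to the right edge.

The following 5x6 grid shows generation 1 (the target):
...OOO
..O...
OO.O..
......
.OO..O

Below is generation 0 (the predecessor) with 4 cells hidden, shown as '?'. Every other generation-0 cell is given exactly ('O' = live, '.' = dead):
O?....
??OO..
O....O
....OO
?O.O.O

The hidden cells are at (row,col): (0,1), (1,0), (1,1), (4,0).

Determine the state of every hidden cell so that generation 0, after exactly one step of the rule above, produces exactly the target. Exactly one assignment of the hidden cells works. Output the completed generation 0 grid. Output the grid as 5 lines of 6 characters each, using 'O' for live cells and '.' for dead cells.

Answer: OO....
O.OO..
O....O
....OO
.O.O.O

Derivation:
Hidden generation-0 cells (in order): (0,1), (1,0), (1,1), (4,0).
A hidden cell only influences target cells in its own 3x3 neighborhood. Try each of the 2^4 = 16 assignments, step the completed generation 0 forward once under B3/S23, and compare with the target:
  (0,1)=. (1,0)=. (1,1)=. (4,0)=. -> step gives (0,0)='O' but target has '.' -> reject
  (0,1)=. (1,0)=. (1,1)=. (4,0)=O -> step gives (0,0)='O' but target has '.' -> reject
  (0,1)=. (1,0)=. (1,1)=O (4,0)=. -> step gives (0,0)='O' but target has '.' -> reject
  (0,1)=. (1,0)=. (1,1)=O (4,0)=O -> step gives (1,1)='O' but target has '.' -> reject
  (0,1)=. (1,0)=O (1,1)=. (4,0)=. -> step gives (0,0)='O' but target has '.' -> reject
  (0,1)=. (1,0)=O (1,1)=. (4,0)=O -> step gives (0,5)='.' but target has 'O' -> reject
  (0,1)=. (1,0)=O (1,1)=O (4,0)=. -> step gives (2,0)='.' but target has 'O' -> reject
  (0,1)=. (1,0)=O (1,1)=O (4,0)=O -> step gives (0,5)='.' but target has 'O' -> reject
  (0,1)=O (1,0)=. (1,1)=. (4,0)=. -> step gives (0,0)='O' but target has '.' -> reject
  (0,1)=O (1,0)=. (1,1)=. (4,0)=O -> step gives (1,5)='O' but target has '.' -> reject
  (0,1)=O (1,0)=. (1,1)=O (4,0)=. -> step gives (0,5)='.' but target has 'O' -> reject
  (0,1)=O (1,0)=. (1,1)=O (4,0)=O -> step gives (1,5)='O' but target has '.' -> reject
  (0,1)=O (1,0)=O (1,1)=. (4,0)=. -> step reproduces the target at every cell -> ACCEPT
  (0,1)=O (1,0)=O (1,1)=. (4,0)=O -> step gives (0,5)='.' but target has 'O' -> reject
  (0,1)=O (1,0)=O (1,1)=O (4,0)=. -> step gives (2,0)='.' but target has 'O' -> reject
  (0,1)=O (1,0)=O (1,1)=O (4,0)=O -> step gives (0,5)='.' but target has 'O' -> reject
Unique solution: (0,1)=live, (1,0)=live, (1,1)=dead, (4,0)=dead.
Check: live-neighbor counts of every cell in the completed generation 0:
445333
452124
332344
522244
523143
Applying B3/S23 to generation 0 with these counts gives:
...OOO
..O...
OO.O..
......
.OO..O
which matches the target exactly.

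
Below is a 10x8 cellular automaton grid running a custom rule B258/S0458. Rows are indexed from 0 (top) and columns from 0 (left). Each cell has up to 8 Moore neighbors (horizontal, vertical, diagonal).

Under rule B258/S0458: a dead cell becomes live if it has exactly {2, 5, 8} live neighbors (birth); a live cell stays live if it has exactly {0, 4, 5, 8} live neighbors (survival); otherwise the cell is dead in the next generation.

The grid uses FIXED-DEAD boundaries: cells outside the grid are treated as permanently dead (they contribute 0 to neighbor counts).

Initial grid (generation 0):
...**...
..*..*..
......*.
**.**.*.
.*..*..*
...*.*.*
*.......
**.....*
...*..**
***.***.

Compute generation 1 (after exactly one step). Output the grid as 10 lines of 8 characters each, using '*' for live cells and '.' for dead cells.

Answer: ..*..*..
......*.
*......*
........
....*...
***.....
..*.*..*
..*.....
.*....*.
........

Derivation:
Simulating step by step:
Generation 0 (given above): 29 live cells
Generation 1: 15 live cells
(generation 1 grid is the final answer)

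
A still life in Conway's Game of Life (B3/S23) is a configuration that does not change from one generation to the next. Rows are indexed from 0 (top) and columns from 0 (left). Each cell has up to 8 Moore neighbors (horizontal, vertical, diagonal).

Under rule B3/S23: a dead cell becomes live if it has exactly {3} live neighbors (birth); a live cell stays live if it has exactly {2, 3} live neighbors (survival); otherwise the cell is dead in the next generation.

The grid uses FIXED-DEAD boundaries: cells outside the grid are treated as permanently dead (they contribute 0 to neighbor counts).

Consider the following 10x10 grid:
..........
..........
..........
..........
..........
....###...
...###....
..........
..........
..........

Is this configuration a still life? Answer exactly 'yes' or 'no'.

Compute generation 1 and compare to generation 0 (given above):
Generation 1:
..........
..........
..........
..........
.....#....
...#..#...
...#..#...
....#.....
..........
..........
Cell (4,5) differs: gen0=0 vs gen1=1 -> NOT a still life.

Answer: no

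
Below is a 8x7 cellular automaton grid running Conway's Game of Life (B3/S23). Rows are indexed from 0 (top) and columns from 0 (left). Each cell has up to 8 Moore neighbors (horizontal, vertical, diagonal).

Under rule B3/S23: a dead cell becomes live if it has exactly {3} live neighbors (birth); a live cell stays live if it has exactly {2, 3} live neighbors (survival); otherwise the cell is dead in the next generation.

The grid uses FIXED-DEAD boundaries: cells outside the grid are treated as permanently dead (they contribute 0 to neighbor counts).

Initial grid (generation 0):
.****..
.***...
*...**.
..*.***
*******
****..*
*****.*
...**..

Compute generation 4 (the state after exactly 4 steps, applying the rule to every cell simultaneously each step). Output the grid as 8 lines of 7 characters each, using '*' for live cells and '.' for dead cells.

Answer: .......
.......
.*.....
.*.....
.*.....
.......
.......
.......

Derivation:
Simulating step by step:
Generation 0 (given above): 34 live cells
Generation 1: 13 live cells
.*..*..
*....*.
......*
*.*....
*......
......*
*......
.*..**.
Generation 2: 5 live cells
.......
.....*.
.*.....
.*.....
.*.....
.......
.....*.
.......
Generation 3: 3 live cells
.......
.......
.......
***....
.......
.......
.......
.......
Generation 4: 3 live cells
(generation 4 grid is the final answer)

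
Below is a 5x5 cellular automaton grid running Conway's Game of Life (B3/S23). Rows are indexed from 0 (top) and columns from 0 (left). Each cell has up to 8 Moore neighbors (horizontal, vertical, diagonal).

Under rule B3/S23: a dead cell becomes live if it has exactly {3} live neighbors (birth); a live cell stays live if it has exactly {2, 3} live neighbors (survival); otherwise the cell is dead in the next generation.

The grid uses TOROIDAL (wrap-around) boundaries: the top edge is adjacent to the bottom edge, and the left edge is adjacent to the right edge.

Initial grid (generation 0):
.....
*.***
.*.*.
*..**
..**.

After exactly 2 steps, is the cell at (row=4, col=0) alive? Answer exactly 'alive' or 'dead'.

Answer: alive

Derivation:
Simulating step by step:
Generation 0 (given above): 11 live cells
Generation 1: 11 live cells
.*...
*****
.*...
**...
..**.
Generation 2: 7 live cells
.....
...**
...*.
**...
*.*..

Cell (4,0) at generation 2: 1 -> alive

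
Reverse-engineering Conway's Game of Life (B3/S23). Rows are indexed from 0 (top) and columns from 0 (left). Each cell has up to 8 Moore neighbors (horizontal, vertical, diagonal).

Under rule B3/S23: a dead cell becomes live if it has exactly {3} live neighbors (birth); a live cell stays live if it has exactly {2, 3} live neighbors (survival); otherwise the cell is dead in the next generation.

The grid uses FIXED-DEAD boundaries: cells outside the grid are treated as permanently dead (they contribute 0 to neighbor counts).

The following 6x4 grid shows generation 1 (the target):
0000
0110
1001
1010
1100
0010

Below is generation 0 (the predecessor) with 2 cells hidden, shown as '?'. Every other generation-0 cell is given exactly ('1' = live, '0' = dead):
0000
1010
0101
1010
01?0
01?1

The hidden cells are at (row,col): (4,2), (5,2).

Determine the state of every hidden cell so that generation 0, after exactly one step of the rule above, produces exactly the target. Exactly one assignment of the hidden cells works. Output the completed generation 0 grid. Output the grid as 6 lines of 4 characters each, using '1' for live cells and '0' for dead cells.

Hidden generation-0 cells (in order): (4,2), (5,2).
A hidden cell only influences target cells in its own 3x3 neighborhood. Try each of the 2^2 = 4 assignments, step the completed generation 0 forward once under B3/S23, and compare with the target:
  (4,2)=0 (5,2)=0 -> step reproduces the target at every cell -> ACCEPT
  (4,2)=0 (5,2)=1 -> step gives (4,1)='0' but target has '1' -> reject
  (4,2)=1 (5,2)=0 -> step gives (3,2)='0' but target has '1' -> reject
  (4,2)=1 (5,2)=1 -> step gives (3,2)='0' but target has '1' -> reject
Unique solution: (4,2)=dead, (5,2)=dead.
Check: live-neighbor counts of every cell in the completed generation 0:
1211
1322
3442
2432
3342
2130
Applying B3/S23 to generation 0 with these counts gives:
0000
0110
1001
1010
1100
0010
which matches the target exactly.

Answer: 0000
1010
0101
1010
0100
0101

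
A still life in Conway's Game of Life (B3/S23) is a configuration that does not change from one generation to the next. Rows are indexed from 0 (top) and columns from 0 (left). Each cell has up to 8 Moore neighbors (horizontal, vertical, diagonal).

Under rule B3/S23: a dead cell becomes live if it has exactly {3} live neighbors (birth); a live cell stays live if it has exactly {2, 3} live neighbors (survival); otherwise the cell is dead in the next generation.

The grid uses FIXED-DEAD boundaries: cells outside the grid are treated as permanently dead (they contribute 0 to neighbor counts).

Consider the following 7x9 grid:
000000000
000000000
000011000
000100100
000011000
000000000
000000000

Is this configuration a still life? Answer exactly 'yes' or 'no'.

Compute generation 1 and compare to generation 0 (given above):
Generation 1:
000000000
000000000
000011000
000100100
000011000
000000000
000000000
The grids are IDENTICAL -> still life.

Answer: yes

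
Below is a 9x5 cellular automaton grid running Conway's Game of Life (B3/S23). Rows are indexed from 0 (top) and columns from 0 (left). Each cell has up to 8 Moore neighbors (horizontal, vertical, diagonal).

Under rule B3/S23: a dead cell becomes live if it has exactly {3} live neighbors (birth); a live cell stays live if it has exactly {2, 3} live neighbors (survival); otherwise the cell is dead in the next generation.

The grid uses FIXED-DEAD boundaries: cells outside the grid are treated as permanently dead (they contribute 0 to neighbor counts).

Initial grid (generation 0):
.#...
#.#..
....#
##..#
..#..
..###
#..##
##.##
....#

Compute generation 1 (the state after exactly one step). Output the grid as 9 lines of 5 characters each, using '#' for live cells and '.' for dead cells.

Simulating step by step:
Generation 0 (given above): 19 live cells
Generation 1: 17 live cells
(generation 1 grid is the final answer)

Answer: .#...
.#...
#..#.
.#.#.
..#.#
.##.#
#....
###..
...##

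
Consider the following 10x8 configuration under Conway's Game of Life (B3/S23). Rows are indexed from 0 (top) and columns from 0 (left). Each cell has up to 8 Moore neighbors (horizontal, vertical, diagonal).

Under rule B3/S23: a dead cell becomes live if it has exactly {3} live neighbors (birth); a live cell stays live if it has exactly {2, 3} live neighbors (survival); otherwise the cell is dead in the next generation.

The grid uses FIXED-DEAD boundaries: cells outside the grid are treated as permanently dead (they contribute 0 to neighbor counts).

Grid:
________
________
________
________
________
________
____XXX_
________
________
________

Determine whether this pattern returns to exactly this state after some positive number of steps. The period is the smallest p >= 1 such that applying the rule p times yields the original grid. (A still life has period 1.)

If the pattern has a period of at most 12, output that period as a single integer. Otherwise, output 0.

Simulating and comparing each generation to the original:
Gen 0 (original, given above): 3 live cells
Gen 1: 3 live cells, differs from original
Gen 2: 3 live cells, MATCHES original -> period = 2

Answer: 2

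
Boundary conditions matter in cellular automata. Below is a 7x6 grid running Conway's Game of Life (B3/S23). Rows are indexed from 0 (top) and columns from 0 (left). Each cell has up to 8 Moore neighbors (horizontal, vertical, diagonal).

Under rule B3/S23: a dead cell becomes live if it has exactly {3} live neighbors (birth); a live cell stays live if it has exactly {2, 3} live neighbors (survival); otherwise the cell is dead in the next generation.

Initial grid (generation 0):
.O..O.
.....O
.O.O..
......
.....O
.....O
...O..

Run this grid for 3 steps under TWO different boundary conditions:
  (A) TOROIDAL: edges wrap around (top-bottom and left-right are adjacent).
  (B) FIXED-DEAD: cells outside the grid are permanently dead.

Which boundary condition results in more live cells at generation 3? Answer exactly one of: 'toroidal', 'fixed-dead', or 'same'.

Answer: toroidal

Derivation:
Under TOROIDAL boundary, generation 3:
......
....O.
......
......
......
....O.
...OOO
Population = 5

Under FIXED-DEAD boundary, generation 3:
......
......
......
......
......
......
......
Population = 0

Comparison: toroidal=5, fixed-dead=0 -> toroidal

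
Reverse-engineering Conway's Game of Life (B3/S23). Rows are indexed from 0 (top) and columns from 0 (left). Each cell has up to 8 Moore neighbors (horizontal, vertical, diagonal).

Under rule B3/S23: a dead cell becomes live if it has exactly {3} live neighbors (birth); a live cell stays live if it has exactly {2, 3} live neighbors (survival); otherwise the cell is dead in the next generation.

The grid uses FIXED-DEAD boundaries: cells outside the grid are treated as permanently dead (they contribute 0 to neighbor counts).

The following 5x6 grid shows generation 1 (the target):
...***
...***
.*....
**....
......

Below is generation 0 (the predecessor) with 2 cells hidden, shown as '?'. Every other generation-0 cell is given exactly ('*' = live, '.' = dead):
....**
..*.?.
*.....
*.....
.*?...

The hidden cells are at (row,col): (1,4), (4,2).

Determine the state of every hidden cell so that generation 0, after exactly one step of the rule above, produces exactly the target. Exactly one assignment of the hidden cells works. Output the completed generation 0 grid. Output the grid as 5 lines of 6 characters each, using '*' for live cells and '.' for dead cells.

Hidden generation-0 cells (in order): (1,4), (4,2).
A hidden cell only influences target cells in its own 3x3 neighborhood. Try each of the 2^2 = 4 assignments, step the completed generation 0 forward once under B3/S23, and compare with the target:
  (1,4)=. (4,2)=. -> step gives (0,3)='.' but target has '*' -> reject
  (1,4)=. (4,2)=* -> step gives (0,3)='.' but target has '*' -> reject
  (1,4)=* (4,2)=. -> step reproduces the target at every cell -> ACCEPT
  (1,4)=* (4,2)=* -> step gives (3,1)='.' but target has '*' -> reject
Unique solution: (1,4)=live, (4,2)=dead.
Check: live-neighbor counts of every cell in the completed generation 0:
011322
120323
131211
231000
211000
Applying B3/S23 to generation 0 with these counts gives:
...***
...***
.*....
**....
......
which matches the target exactly.

Answer: ....**
..*.*.
*.....
*.....
.*....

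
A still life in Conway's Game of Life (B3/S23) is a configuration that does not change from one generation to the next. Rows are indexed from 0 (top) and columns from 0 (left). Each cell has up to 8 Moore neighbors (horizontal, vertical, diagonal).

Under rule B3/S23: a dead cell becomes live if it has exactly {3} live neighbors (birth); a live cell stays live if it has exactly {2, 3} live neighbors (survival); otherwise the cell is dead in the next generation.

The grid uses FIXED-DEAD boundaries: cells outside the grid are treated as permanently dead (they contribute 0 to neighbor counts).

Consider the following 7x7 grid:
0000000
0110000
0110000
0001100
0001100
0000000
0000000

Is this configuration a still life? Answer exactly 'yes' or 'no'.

Answer: no

Derivation:
Compute generation 1 and compare to generation 0 (given above):
Generation 1:
0000000
0110000
0100000
0000100
0001100
0000000
0000000
Cell (2,2) differs: gen0=1 vs gen1=0 -> NOT a still life.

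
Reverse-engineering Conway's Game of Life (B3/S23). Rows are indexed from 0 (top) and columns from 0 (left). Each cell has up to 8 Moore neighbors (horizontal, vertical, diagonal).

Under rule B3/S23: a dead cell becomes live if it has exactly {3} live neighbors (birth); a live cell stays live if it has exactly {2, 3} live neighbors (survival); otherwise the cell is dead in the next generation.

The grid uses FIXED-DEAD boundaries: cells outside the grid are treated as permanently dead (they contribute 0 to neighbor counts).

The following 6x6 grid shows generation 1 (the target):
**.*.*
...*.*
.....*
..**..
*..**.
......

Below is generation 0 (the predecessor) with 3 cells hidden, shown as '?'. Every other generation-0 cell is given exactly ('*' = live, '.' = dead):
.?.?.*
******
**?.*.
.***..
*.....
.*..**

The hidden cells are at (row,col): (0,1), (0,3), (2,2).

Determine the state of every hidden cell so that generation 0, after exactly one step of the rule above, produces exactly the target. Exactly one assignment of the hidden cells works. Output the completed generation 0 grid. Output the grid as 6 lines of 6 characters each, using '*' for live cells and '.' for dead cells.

Hidden generation-0 cells (in order): (0,1), (0,3), (2,2).
A hidden cell only influences target cells in its own 3x3 neighborhood. Try each of the 2^3 = 8 assignments, step the completed generation 0 forward once under B3/S23, and compare with the target:
  (0,1)=. (0,3)=. (2,2)=. -> step gives (0,0)='.' but target has '*' -> reject
  (0,1)=. (0,3)=. (2,2)=* -> step gives (0,0)='.' but target has '*' -> reject
  (0,1)=. (0,3)=* (2,2)=. -> step gives (0,0)='.' but target has '*' -> reject
  (0,1)=. (0,3)=* (2,2)=* -> step gives (0,0)='.' but target has '*' -> reject
  (0,1)=* (0,3)=. (2,2)=. -> step reproduces the target at every cell -> ACCEPT
  (0,1)=* (0,3)=. (2,2)=* -> step gives (1,3)='.' but target has '*' -> reject
  (0,1)=* (0,3)=* (2,2)=. -> step gives (1,3)='.' but target has '*' -> reject
  (0,1)=* (0,3)=* (2,2)=* -> step gives (1,3)='.' but target has '*' -> reject
Unique solution: (0,1)=live, (0,3)=dead, (2,2)=dead.
Check: live-neighbor counts of every cell in the completed generation 0:
334342
454343
467643
443221
244332
211111
Applying B3/S23 to generation 0 with these counts gives:
**.*.*
...*.*
.....*
..**..
*..**.
......
which matches the target exactly.

Answer: .*...*
******
**..*.
.***..
*.....
.*..**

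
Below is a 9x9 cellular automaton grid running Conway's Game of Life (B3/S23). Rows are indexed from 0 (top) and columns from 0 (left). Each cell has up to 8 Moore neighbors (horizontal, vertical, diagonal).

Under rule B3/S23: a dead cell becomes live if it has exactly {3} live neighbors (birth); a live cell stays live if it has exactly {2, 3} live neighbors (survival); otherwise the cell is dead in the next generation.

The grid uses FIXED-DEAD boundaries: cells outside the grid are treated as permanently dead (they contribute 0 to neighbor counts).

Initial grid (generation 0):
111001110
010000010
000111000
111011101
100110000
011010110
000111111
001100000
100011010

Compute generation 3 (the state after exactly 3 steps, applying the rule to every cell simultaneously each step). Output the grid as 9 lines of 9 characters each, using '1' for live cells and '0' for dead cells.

Simulating step by step:
Generation 0 (given above): 38 live cells
Generation 1: 26 live cells
111000110
110100010
100100010
111000100
100000000
011000001
010000001
001000001
000110000
Generation 2: 22 live cells
101000110
000100011
000100110
101000000
100000000
111000000
010000011
001100000
000100000
Generation 3: 22 live cells
(generation 3 grid is the final answer)

Answer: 000000111
001100001
001100111
010000000
101000000
101000000
100100000
001100000
001100000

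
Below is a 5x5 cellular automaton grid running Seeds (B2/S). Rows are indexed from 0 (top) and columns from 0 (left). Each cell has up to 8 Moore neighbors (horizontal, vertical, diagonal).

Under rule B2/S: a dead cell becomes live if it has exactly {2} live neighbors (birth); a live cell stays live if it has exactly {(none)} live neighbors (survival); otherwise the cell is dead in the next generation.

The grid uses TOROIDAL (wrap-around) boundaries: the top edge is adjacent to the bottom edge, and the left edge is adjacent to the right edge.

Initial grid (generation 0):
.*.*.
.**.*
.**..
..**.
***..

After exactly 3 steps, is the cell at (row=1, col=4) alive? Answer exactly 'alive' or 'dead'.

Answer: alive

Derivation:
Simulating step by step:
Generation 0 (given above): 12 live cells
Generation 1: 2 live cells
.....
.....
....*
....*
.....
Generation 2: 4 live cells
.....
.....
*..*.
*..*.
.....
Generation 3: 6 live cells
.....
....*
.**..
.**..
....*

Cell (1,4) at generation 3: 1 -> alive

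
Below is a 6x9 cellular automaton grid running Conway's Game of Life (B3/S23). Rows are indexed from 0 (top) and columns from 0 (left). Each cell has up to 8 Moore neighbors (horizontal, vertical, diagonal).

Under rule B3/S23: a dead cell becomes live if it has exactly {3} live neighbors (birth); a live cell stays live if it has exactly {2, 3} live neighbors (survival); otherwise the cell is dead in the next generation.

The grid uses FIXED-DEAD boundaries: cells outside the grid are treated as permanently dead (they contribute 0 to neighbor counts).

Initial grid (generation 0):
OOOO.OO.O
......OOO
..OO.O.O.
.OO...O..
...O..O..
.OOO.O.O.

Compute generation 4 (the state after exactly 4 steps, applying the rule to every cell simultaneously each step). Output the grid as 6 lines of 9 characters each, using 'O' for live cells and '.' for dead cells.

Simulating step by step:
Generation 0 (given above): 24 live cells
Generation 1: 25 live cells
.OO..OO.O
........O
.OOO.O..O
.O..OOOO.
...OOOOO.
..OOO.O..
Generation 2: 16 live cells
.......O.
...OOOO.O
.OOO.O..O
.O......O
.........
..O...OO.
Generation 3: 15 live cells
....OOOO.
...O.OO.O
.O.O.OO.O
.O.......
.......O.
.........
Generation 4: 10 live cells
(generation 4 grid is the final answer)

Answer: ....O..O.
..OO....O
.....OO..
..O...OO.
.........
.........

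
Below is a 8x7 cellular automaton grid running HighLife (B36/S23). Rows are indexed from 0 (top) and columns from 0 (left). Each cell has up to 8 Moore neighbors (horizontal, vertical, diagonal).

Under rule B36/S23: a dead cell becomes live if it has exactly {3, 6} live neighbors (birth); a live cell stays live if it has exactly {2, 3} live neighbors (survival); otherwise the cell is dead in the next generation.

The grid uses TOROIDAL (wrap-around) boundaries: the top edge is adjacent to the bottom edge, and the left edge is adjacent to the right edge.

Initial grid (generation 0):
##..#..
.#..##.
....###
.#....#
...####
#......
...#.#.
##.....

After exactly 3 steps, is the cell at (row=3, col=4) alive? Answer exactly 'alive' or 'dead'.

Simulating step by step:
Generation 0 (given above): 20 live cells
Generation 1: 21 live cells
..#.###
.#.#...
....#.#
...#...
....###
...#...
##....#
###.#.#
Generation 2: 21 live cells
....#.#
#.##..#
..###..
...#..#
...###.
....#..
...#.##
..#.##.
Generation 3: 20 live cells
###.#.#
###...#
##..###
....#..
...#.#.
......#
...#..#
.......

Cell (3,4) at generation 3: 1 -> alive

Answer: alive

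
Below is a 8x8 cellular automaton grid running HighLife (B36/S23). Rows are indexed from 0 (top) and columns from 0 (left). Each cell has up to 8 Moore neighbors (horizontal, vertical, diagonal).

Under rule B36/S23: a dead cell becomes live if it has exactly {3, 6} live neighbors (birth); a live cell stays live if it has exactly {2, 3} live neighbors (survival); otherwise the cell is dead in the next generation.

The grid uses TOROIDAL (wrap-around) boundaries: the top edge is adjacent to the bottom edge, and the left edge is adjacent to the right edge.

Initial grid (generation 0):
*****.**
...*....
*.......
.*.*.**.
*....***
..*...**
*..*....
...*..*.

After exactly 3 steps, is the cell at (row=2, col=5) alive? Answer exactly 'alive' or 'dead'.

Simulating step by step:
Generation 0 (given above): 24 live cells
Generation 1: 24 live cells
**..****
...**...
..*.*...
.*..**..
***.*...
.*...*..
..**..*.
.....**.
Generation 2: 26 live cells
*..*...*
***...**
..*.....
*...**..
*.***...
*...**..
..*.*.*.
****....
Generation 3: 24 live cells
..**..*.
..**..*.
..**.**.
..*.**..
*......*
..**...*
*.*.*..*
*...*...

Cell (2,5) at generation 3: 1 -> alive

Answer: alive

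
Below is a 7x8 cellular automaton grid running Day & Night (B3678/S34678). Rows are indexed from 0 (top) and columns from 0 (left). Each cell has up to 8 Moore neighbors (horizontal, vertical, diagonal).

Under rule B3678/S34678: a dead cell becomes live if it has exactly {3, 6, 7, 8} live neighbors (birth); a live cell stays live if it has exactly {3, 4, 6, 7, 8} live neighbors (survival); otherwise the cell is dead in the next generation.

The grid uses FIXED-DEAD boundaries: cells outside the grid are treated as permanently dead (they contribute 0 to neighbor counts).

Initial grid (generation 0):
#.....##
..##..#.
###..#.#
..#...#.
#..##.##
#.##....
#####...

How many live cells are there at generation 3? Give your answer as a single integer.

Simulating step by step:
Generation 0 (given above): 26 live cells
Generation 1: 19 live cells
........
#.#..##.
.##.....
#.#.#.#.
...#.#..
##.#.#..
.###....
Generation 2: 16 live cells
........
........
#.#...#.
..#..#..
#..#.##.
.###....
###.#...
Generation 3: 9 live cells
........
........
.#......
...###..
...#....
...#.#..
.##.....
Population at generation 3: 9

Answer: 9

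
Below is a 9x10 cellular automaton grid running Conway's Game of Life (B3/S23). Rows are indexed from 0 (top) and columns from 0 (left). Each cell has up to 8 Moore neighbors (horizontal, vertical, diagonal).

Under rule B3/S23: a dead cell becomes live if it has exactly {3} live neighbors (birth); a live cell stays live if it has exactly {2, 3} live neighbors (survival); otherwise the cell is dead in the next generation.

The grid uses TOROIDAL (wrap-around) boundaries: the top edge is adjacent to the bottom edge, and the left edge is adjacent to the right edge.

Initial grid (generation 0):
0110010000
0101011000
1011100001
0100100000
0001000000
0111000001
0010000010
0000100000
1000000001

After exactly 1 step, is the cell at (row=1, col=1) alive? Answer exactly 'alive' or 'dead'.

Answer: dead

Derivation:
Simulating step by step:
Generation 0 (given above): 24 live cells
Generation 1: 22 live cells
0110111000
0000011000
1000000000
1100100000
1101100000
0101000000
0110000000
0000000001
1100000000

Cell (1,1) at generation 1: 0 -> dead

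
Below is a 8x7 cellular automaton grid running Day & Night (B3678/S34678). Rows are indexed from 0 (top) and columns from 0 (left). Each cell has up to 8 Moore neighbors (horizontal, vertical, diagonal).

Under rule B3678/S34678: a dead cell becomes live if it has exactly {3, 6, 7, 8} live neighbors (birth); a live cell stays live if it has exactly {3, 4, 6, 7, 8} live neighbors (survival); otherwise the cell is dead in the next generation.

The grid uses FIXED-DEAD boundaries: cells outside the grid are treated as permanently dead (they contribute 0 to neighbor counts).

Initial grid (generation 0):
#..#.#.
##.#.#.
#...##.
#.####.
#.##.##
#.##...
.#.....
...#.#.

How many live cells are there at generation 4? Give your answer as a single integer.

Answer: 23

Derivation:
Simulating step by step:
Generation 0 (given above): 26 live cells
Generation 1: 23 live cells
.##....
###.###
#...###
..#.#..
.#.###.
..###..
...##..
.......
Generation 2: 24 live cells
####.#.
#.#.#.#
..#.###
.#...##
...#.#.
..###..
..###..
.......
Generation 3: 25 live cells
.####..
.######
....###
..##..#
...#.##
..##.#.
..#.#..
...#...
Generation 4: 23 live cells
.#..#..
.#.####
.#.#.##
...#.##
...#.##
..##.##
..#.#..
.......
Population at generation 4: 23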